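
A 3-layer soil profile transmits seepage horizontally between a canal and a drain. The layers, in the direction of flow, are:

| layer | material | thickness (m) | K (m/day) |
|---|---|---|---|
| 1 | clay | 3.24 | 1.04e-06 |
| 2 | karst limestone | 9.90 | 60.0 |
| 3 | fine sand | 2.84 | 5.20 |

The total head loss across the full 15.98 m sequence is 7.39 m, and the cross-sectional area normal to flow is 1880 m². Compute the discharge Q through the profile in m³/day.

0.00446

Flow is perpendicular to layering, so the layers act in series and the equivalent K is the thickness-weighted harmonic mean.
Total thickness L = 3.24 + 9.90 + 2.84 = 15.98 m.
Σ(b_i/K_i) = 3.24/1.04e-06 + 9.90/60.0 + 2.84/5.20 = 3.115e+06 d.
K_eq = L / Σ(b_i/K_i) = 15.98 / 3.115e+06 = 5.129e-06 m/day.
Q = K_eq · A · (Δh/L) = 5.129e-06 × 1880 × (7.39/15.98) = 0.004460 m³/day.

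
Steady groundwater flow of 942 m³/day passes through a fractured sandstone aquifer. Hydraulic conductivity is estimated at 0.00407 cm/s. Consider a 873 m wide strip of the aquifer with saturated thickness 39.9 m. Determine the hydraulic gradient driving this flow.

0.00769

Convert K: 0.00407 cm/s × 864 = 3.516 m/day.
Cross-sectional area A = 873 × 39.9 = 34833 m².
From Q = K·A·i, i = Q / (K·A) = 942 / (3.516 × 34833) = 0.007691.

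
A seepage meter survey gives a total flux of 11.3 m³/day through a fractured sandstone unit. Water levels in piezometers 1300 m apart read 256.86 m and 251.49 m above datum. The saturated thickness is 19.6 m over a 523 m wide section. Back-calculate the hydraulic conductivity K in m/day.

0.267

Cross-sectional area A = 523 × 19.6 = 10251 m².
Hydraulic gradient i = (256.86 − 251.49) / 1300 = 5.37 / 1300 = 0.004131.
From Q = K·A·i, K = Q / (A·i) = 11.3 / (10251 × 0.004131) = 0.2669 m/day.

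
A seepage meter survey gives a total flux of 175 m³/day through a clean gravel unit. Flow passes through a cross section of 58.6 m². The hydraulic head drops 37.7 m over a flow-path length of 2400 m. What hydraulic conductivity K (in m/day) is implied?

190

Hydraulic gradient i = Δh / L = 37.7 / 2400 = 0.01571.
From Q = K·A·i, K = Q / (A·i) = 175 / (58.60 × 0.01571) = 190.1 m/day.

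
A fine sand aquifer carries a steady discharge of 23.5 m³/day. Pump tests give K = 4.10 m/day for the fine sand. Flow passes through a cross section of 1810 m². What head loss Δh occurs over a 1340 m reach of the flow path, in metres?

From Q = K·A·i, i = Q / (K·A) = 23.5 / (4.100 × 1810) = 0.003167.
Head loss Δh = i · L = 0.003167 × 1340 = 4.243 m.

4.24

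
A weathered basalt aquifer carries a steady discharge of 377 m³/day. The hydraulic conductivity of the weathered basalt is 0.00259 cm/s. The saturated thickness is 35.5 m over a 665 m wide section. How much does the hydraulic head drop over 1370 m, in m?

9.78

Convert K: 0.00259 cm/s × 864 = 2.238 m/day.
Cross-sectional area A = 665 × 35.5 = 23608 m².
From Q = K·A·i, i = Q / (K·A) = 377 / (2.238 × 23608) = 0.007136.
Head loss Δh = i · L = 0.007136 × 1370 = 9.777 m.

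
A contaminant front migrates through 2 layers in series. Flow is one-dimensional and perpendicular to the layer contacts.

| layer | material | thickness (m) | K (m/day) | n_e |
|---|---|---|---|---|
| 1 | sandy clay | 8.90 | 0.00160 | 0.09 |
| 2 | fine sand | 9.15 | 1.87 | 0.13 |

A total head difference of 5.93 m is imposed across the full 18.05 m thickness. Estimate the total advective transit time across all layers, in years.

With flow normal to the layers, continuity requires the same specific discharge q through every layer.
Σ(b_i/K_i) = 8.90/0.00160 + 9.15/1.87 = 5567 d.
q = Δh / Σ(b_i/K_i) = 5.93 / 5567 = 0.001065 m/day.
In each layer the seepage velocity is v_i = q/n_i, so the layer transit time is t_i = b_i·n_i / q:
  layer 1 (sandy clay): t_1 = 8.90 × 0.09 / 0.001065 = 752.0 d
  layer 2 (fine sand): t_2 = 9.15 × 0.13 / 0.001065 = 1117 d
Total t = Σ t_i = 1869 days = 5.116 years.

5.12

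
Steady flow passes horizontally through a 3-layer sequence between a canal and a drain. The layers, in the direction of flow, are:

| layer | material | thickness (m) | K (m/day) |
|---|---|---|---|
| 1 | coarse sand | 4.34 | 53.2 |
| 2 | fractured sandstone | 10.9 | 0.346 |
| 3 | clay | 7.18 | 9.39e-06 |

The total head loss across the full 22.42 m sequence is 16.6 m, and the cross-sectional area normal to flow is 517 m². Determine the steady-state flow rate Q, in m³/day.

Flow is perpendicular to layering, so the layers act in series and the equivalent K is the thickness-weighted harmonic mean.
Total thickness L = 4.34 + 10.9 + 7.18 = 22.42 m.
Σ(b_i/K_i) = 4.34/53.2 + 10.9/0.346 + 7.18/9.39e-06 = 7.647e+05 d.
K_eq = L / Σ(b_i/K_i) = 22.42 / 7.647e+05 = 2.932e-05 m/day.
Q = K_eq · A · (Δh/L) = 2.932e-05 × 517 × (16.6/22.42) = 0.01122 m³/day.

0.0112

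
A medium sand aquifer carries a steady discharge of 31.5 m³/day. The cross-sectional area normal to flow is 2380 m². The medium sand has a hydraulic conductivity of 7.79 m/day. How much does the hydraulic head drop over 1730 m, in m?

From Q = K·A·i, i = Q / (K·A) = 31.5 / (7.790 × 2380) = 0.001699.
Head loss Δh = i · L = 0.001699 × 1730 = 2.939 m.

2.94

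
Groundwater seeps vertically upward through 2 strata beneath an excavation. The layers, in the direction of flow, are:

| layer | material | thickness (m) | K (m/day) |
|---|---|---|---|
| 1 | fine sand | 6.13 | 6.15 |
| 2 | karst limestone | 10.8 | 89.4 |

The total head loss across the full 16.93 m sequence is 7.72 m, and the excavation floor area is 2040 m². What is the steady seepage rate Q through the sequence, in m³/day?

Flow is perpendicular to layering, so the layers act in series and the equivalent K is the thickness-weighted harmonic mean.
Total thickness L = 6.13 + 10.8 = 16.93 m.
Σ(b_i/K_i) = 6.13/6.15 + 10.8/89.4 = 1.118 d.
K_eq = L / Σ(b_i/K_i) = 16.93 / 1.118 = 15.15 m/day.
Q = K_eq · A · (Δh/L) = 15.15 × 2040 × (7.72/16.93) = 14092 m³/day.

14100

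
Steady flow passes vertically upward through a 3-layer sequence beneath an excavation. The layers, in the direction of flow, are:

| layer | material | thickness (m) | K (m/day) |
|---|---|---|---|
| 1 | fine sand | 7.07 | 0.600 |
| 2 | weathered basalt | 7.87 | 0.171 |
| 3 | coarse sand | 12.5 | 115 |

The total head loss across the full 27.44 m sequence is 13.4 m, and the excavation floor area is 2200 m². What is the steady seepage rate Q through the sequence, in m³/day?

509

Flow is perpendicular to layering, so the layers act in series and the equivalent K is the thickness-weighted harmonic mean.
Total thickness L = 7.07 + 7.87 + 12.5 = 27.44 m.
Σ(b_i/K_i) = 7.07/0.600 + 7.87/0.171 + 12.5/115 = 57.92 d.
K_eq = L / Σ(b_i/K_i) = 27.44 / 57.92 = 0.4738 m/day.
Q = K_eq · A · (Δh/L) = 0.4738 × 2200 × (13.4/27.44) = 509.0 m³/day.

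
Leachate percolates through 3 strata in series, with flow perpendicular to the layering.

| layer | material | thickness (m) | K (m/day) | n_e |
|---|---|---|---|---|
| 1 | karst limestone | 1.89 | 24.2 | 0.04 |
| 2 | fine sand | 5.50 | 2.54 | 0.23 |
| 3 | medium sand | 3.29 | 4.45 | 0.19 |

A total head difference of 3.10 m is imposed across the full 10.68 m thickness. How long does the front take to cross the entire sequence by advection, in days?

1.89

With flow normal to the layers, continuity requires the same specific discharge q through every layer.
Σ(b_i/K_i) = 1.89/24.2 + 5.50/2.54 + 3.29/4.45 = 2.983 d.
q = Δh / Σ(b_i/K_i) = 3.10 / 2.983 = 1.039 m/day.
In each layer the seepage velocity is v_i = q/n_i, so the layer transit time is t_i = b_i·n_i / q:
  layer 1 (karst limestone): t_1 = 1.89 × 0.04 / 1.039 = 0.07274 d
  layer 2 (fine sand): t_2 = 5.50 × 0.23 / 1.039 = 1.217 d
  layer 3 (medium sand): t_3 = 3.29 × 0.19 / 1.039 = 0.6015 d
Total t = Σ t_i = 1.891 days.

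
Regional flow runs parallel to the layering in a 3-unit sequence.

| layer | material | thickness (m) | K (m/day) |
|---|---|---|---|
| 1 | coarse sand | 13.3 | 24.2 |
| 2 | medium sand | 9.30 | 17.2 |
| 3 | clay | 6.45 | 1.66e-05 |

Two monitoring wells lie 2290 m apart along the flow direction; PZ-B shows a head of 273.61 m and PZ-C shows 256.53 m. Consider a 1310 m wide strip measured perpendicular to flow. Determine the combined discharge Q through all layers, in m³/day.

4710

Flow is parallel to layering, so each bed carries its own Darcy discharge and the transmissivities add.
Σ(K_i·b_i) = 24.2×13.3 + 17.2×9.30 + 1.66e-05×6.45 = 481.8 m²/day.
Hydraulic gradient i = (273.61 − 256.53) / 2290 = 17.08 / 2290 = 0.007459.
Q = Σ(K_i·b_i) · W · i = 481.8 × 1310 × 0.007459 = 4708 m³/day.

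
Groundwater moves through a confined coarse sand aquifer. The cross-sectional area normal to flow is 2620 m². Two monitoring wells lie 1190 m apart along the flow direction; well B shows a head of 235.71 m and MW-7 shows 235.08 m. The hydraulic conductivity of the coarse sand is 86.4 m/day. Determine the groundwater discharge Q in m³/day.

Hydraulic gradient i = (235.71 − 235.08) / 1190 = 0.63 / 1190 = 0.0005294.
Darcy's law: Q = K · A · i = 86.40 × 2620 × 0.0005294 = 119.8 m³/day.

120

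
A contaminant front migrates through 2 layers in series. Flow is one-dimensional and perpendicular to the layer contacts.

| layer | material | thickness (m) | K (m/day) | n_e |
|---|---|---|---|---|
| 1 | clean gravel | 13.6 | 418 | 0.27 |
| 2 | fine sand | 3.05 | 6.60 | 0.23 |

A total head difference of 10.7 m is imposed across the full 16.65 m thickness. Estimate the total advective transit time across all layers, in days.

With flow normal to the layers, continuity requires the same specific discharge q through every layer.
Σ(b_i/K_i) = 13.6/418 + 3.05/6.60 = 0.4947 d.
q = Δh / Σ(b_i/K_i) = 10.7 / 0.4947 = 21.63 m/day.
In each layer the seepage velocity is v_i = q/n_i, so the layer transit time is t_i = b_i·n_i / q:
  layer 1 (clean gravel): t_1 = 13.6 × 0.27 / 21.63 = 0.1698 d
  layer 2 (fine sand): t_2 = 3.05 × 0.23 / 21.63 = 0.03243 d
Total t = Σ t_i = 0.2022 days.

0.202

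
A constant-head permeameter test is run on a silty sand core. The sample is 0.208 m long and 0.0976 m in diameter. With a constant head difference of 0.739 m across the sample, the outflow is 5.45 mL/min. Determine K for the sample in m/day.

0.295

Cross-sectional area A = π·(d/2)² = π × (0.0976/2)² = 0.007482 m².
Convert discharge: 5.45 mL/min = 9.083e-08 m³/s.
Darcy's law rearranged: K = Q·L / (A·Δh) = 9.083e-08 × 0.208 / (0.007482 × 0.739) = 3.417e-06 m/s = 0.2952 m/day.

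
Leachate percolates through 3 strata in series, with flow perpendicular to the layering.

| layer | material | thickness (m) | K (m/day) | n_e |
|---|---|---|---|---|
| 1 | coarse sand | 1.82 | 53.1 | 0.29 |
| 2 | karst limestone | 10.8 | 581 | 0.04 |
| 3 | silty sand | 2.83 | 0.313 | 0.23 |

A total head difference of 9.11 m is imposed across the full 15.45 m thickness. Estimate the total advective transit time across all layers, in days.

1.61

With flow normal to the layers, continuity requires the same specific discharge q through every layer.
Σ(b_i/K_i) = 1.82/53.1 + 10.8/581 + 2.83/0.313 = 9.094 d.
q = Δh / Σ(b_i/K_i) = 9.11 / 9.094 = 1.002 m/day.
In each layer the seepage velocity is v_i = q/n_i, so the layer transit time is t_i = b_i·n_i / q:
  layer 1 (coarse sand): t_1 = 1.82 × 0.29 / 1.002 = 0.5269 d
  layer 2 (karst limestone): t_2 = 10.8 × 0.04 / 1.002 = 0.4313 d
  layer 3 (silty sand): t_3 = 2.83 × 0.23 / 1.002 = 0.6498 d
Total t = Σ t_i = 1.608 days.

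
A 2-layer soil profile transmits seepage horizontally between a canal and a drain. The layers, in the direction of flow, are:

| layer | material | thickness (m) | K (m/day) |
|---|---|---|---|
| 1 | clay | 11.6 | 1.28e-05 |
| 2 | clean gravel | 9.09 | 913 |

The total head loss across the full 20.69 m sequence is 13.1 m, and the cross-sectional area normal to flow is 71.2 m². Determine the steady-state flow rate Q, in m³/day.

0.00103

Flow is perpendicular to layering, so the layers act in series and the equivalent K is the thickness-weighted harmonic mean.
Total thickness L = 11.6 + 9.09 = 20.69 m.
Σ(b_i/K_i) = 11.6/1.28e-05 + 9.09/913 = 9.063e+05 d.
K_eq = L / Σ(b_i/K_i) = 20.69 / 9.063e+05 = 2.283e-05 m/day.
Q = K_eq · A · (Δh/L) = 2.283e-05 × 71.2 × (13.1/20.69) = 0.001029 m³/day.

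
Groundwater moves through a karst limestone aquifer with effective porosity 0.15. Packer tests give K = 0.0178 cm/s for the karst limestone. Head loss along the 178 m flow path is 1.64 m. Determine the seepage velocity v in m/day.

0.945

Convert K: 0.0178 cm/s × 864 = 15.38 m/day.
Hydraulic gradient i = Δh / L = 1.64 / 178 = 0.009213.
Darcy flux q = K · i = 15.38 × 0.009213 = 0.1417 m/day.
Seepage velocity v = q / n_e = 0.1417 / 0.15 = 0.9446 m/day.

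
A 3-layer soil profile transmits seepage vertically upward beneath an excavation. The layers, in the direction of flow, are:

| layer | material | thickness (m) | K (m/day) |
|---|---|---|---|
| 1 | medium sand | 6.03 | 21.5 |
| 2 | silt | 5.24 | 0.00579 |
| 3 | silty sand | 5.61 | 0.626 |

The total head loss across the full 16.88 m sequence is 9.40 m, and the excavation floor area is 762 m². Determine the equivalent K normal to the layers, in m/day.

Flow is perpendicular to layering, so the layers act in series and the equivalent K is the thickness-weighted harmonic mean.
Total thickness L = 6.03 + 5.24 + 5.61 = 16.88 m.
Σ(b_i/K_i) = 6.03/21.5 + 5.24/0.00579 + 5.61/0.626 = 914.3 d.
K_eq = L / Σ(b_i/K_i) = 16.88 / 914.3 = 0.01846 m/day.

0.0185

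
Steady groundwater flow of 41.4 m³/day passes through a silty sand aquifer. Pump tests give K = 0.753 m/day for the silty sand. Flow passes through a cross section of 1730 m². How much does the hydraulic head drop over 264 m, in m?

From Q = K·A·i, i = Q / (K·A) = 41.4 / (0.7530 × 1730) = 0.03178.
Head loss Δh = i · L = 0.03178 × 264 = 8.390 m.

8.39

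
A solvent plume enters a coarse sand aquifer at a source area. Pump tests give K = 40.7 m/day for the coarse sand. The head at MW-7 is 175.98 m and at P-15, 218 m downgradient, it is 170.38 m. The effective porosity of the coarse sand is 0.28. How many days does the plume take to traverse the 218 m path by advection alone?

58.4

Hydraulic gradient i = (175.98 − 170.38) / 218 = 5.6 / 218 = 0.02569.
Darcy flux q = K · i = 40.70 × 0.02569 = 1.046 m/day.
Seepage velocity v = q / n_e = 1.046 / 0.28 = 3.734 m/day.
Travel time t = L / v = 218 / 3.734 = 58.38 days.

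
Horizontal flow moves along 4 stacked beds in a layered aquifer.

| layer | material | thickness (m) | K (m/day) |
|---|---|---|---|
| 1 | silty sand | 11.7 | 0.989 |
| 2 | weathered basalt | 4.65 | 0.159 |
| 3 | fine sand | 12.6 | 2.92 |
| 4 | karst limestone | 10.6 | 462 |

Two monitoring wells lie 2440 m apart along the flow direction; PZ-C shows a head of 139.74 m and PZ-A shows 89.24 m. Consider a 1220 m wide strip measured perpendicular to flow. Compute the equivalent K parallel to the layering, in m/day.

Flow is parallel to layering, so each bed carries its own Darcy discharge and the transmissivities add.
Σ(K_i·b_i) = 0.989×11.7 + 0.159×4.65 + 2.92×12.6 + 462×10.6 = 4946 m²/day.
Total thickness b = 39.55 m, so K_eq = Σ(K_i·b_i)/b = 125.1 m/day.

125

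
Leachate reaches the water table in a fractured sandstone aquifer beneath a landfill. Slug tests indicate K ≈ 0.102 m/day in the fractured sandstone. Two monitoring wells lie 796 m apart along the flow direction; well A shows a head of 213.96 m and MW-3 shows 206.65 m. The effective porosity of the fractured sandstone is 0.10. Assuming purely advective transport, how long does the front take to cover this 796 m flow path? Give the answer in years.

Hydraulic gradient i = (213.96 − 206.65) / 796 = 7.31 / 796 = 0.009183.
Darcy flux q = K · i = 0.1020 × 0.009183 = 0.0009367 m/day.
Seepage velocity v = q / n_e = 0.0009367 / 0.10 = 0.009367 m/day.
Travel time t = L / v = 796 / 0.009367 = 84978 days = 232.7 years.

233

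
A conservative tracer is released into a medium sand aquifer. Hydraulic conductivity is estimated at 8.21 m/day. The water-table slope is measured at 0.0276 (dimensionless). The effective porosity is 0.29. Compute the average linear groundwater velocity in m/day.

Hydraulic gradient i = 0.0276.
Darcy flux q = K · i = 8.210 × 0.02760 = 0.2266 m/day.
Seepage velocity v = q / n_e = 0.2266 / 0.29 = 0.7814 m/day.

0.781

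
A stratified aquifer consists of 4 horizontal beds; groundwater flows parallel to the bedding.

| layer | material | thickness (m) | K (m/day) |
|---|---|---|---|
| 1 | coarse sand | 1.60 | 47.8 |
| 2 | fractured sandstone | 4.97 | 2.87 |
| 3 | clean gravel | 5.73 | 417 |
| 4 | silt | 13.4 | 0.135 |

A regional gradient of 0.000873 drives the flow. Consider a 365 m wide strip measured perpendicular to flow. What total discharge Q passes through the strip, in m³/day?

791

Flow is parallel to layering, so each bed carries its own Darcy discharge and the transmissivities add.
Σ(K_i·b_i) = 47.8×1.60 + 2.87×4.97 + 417×5.73 + 0.135×13.4 = 2482 m²/day.
Hydraulic gradient i = 0.000873.
Q = Σ(K_i·b_i) · W · i = 2482 × 365 × 0.0008730 = 790.9 m³/day.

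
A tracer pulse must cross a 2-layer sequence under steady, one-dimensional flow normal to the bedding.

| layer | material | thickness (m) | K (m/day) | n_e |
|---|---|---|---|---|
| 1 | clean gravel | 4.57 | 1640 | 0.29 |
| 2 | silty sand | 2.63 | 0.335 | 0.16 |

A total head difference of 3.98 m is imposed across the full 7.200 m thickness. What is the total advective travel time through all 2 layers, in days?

With flow normal to the layers, continuity requires the same specific discharge q through every layer.
Σ(b_i/K_i) = 4.57/1640 + 2.63/0.335 = 7.854 d.
q = Δh / Σ(b_i/K_i) = 3.98 / 7.854 = 0.5068 m/day.
In each layer the seepage velocity is v_i = q/n_i, so the layer transit time is t_i = b_i·n_i / q:
  layer 1 (clean gravel): t_1 = 4.57 × 0.29 / 0.5068 = 2.615 d
  layer 2 (silty sand): t_2 = 2.63 × 0.16 / 0.5068 = 0.8303 d
Total t = Σ t_i = 3.445 days.

3.45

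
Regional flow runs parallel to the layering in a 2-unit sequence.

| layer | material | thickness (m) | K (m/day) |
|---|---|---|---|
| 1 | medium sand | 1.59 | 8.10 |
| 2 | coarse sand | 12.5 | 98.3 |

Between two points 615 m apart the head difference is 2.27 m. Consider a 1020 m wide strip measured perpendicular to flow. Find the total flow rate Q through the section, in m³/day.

Flow is parallel to layering, so each bed carries its own Darcy discharge and the transmissivities add.
Σ(K_i·b_i) = 8.10×1.59 + 98.3×12.5 = 1242 m²/day.
Hydraulic gradient i = Δh / L = 2.27 / 615 = 0.003691.
Q = Σ(K_i·b_i) · W · i = 1242 × 1020 × 0.003691 = 4675 m³/day.

4670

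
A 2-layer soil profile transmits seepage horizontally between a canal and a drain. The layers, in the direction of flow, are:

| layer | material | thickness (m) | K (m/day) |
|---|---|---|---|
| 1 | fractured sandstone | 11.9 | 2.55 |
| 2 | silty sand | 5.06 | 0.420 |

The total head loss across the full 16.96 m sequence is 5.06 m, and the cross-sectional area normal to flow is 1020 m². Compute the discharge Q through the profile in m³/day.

309

Flow is perpendicular to layering, so the layers act in series and the equivalent K is the thickness-weighted harmonic mean.
Total thickness L = 11.9 + 5.06 = 16.96 m.
Σ(b_i/K_i) = 11.9/2.55 + 5.06/0.420 = 16.71 d.
K_eq = L / Σ(b_i/K_i) = 16.96 / 16.71 = 1.015 m/day.
Q = K_eq · A · (Δh/L) = 1.015 × 1020 × (5.06/16.96) = 308.8 m³/day.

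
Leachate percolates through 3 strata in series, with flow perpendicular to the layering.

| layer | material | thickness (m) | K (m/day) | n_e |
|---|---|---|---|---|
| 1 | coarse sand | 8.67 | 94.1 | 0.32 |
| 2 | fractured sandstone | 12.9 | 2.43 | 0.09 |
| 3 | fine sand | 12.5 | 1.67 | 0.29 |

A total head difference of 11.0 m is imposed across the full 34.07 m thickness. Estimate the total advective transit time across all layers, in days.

8.86

With flow normal to the layers, continuity requires the same specific discharge q through every layer.
Σ(b_i/K_i) = 8.67/94.1 + 12.9/2.43 + 12.5/1.67 = 12.89 d.
q = Δh / Σ(b_i/K_i) = 11.0 / 12.89 = 0.8537 m/day.
In each layer the seepage velocity is v_i = q/n_i, so the layer transit time is t_i = b_i·n_i / q:
  layer 1 (coarse sand): t_1 = 8.67 × 0.32 / 0.8537 = 3.250 d
  layer 2 (fractured sandstone): t_2 = 12.9 × 0.09 / 0.8537 = 1.360 d
  layer 3 (fine sand): t_3 = 12.5 × 0.29 / 0.8537 = 4.246 d
Total t = Σ t_i = 8.857 days.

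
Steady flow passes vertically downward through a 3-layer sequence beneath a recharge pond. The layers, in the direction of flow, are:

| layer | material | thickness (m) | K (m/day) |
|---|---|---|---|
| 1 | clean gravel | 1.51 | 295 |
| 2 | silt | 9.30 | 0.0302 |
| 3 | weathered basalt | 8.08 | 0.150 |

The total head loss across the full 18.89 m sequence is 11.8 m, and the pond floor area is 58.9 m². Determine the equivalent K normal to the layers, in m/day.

Flow is perpendicular to layering, so the layers act in series and the equivalent K is the thickness-weighted harmonic mean.
Total thickness L = 1.51 + 9.30 + 8.08 = 18.89 m.
Σ(b_i/K_i) = 1.51/295 + 9.30/0.0302 + 8.08/0.150 = 361.8 d.
K_eq = L / Σ(b_i/K_i) = 18.89 / 361.8 = 0.05221 m/day.

0.0522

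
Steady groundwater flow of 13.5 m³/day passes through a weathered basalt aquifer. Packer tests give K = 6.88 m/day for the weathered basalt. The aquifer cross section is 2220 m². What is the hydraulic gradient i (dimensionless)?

From Q = K·A·i, i = Q / (K·A) = 13.5 / (6.880 × 2220) = 0.0008839.

0.000884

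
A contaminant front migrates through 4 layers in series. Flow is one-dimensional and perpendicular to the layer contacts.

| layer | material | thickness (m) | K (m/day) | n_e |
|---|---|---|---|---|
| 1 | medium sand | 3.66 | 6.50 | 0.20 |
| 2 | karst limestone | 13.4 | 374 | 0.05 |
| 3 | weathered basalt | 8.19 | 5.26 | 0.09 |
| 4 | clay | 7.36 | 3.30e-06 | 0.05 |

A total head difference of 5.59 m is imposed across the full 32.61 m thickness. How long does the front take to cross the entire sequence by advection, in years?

With flow normal to the layers, continuity requires the same specific discharge q through every layer.
Σ(b_i/K_i) = 3.66/6.50 + 13.4/374 + 8.19/5.26 + 7.36/3.30e-06 = 2.230e+06 d.
q = Δh / Σ(b_i/K_i) = 5.59 / 2.230e+06 = 2.506e-06 m/day.
In each layer the seepage velocity is v_i = q/n_i, so the layer transit time is t_i = b_i·n_i / q:
  layer 1 (medium sand): t_1 = 3.66 × 0.20 / 2.506e-06 = 2.921e+05 d
  layer 2 (karst limestone): t_2 = 13.4 × 0.05 / 2.506e-06 = 2.673e+05 d
  layer 3 (weathered basalt): t_3 = 8.19 × 0.09 / 2.506e-06 = 2.941e+05 d
  layer 4 (clay): t_4 = 7.36 × 0.05 / 2.506e-06 = 1.468e+05 d
Total t = Σ t_i = 1.000e+06 days = 2739 years.

2740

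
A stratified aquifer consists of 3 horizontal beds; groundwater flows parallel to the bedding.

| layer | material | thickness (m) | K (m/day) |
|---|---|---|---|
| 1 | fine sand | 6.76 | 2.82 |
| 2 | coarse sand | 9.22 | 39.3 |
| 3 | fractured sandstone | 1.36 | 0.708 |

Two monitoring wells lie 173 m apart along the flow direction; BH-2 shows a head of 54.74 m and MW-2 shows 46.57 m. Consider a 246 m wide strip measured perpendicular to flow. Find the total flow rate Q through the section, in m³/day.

Flow is parallel to layering, so each bed carries its own Darcy discharge and the transmissivities add.
Σ(K_i·b_i) = 2.82×6.76 + 39.3×9.22 + 0.708×1.36 = 382.4 m²/day.
Hydraulic gradient i = (54.74 − 46.57) / 173 = 8.17 / 173 = 0.04723.
Q = Σ(K_i·b_i) · W · i = 382.4 × 246 × 0.04723 = 4442 m³/day.

4440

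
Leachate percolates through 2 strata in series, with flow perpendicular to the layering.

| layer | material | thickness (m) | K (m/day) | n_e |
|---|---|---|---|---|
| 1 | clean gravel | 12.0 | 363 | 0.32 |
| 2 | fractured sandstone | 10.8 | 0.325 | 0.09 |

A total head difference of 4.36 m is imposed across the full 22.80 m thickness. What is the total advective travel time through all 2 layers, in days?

With flow normal to the layers, continuity requires the same specific discharge q through every layer.
Σ(b_i/K_i) = 12.0/363 + 10.8/0.325 = 33.26 d.
q = Δh / Σ(b_i/K_i) = 4.36 / 33.26 = 0.1311 m/day.
In each layer the seepage velocity is v_i = q/n_i, so the layer transit time is t_i = b_i·n_i / q:
  layer 1 (clean gravel): t_1 = 12.0 × 0.32 / 0.1311 = 29.30 d
  layer 2 (fractured sandstone): t_2 = 10.8 × 0.09 / 0.1311 = 7.416 d
Total t = Σ t_i = 36.71 days.

36.7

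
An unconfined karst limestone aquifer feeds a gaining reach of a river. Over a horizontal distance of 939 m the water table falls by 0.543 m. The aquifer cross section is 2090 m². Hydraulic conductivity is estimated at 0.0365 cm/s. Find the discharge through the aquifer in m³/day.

38.1

Convert K: 0.0365 cm/s × 864 = 31.54 m/day.
Hydraulic gradient i = Δh / L = 0.543 / 939 = 0.0005783.
Darcy's law: Q = K · A · i = 31.54 × 2090 × 0.0005783 = 38.11 m³/day.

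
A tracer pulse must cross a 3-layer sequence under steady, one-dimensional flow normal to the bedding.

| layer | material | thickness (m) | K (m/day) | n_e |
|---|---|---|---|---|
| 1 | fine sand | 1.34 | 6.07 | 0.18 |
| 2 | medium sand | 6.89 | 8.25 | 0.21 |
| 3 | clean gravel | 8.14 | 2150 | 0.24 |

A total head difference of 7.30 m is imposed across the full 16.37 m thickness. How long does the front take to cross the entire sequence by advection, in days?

0.529

With flow normal to the layers, continuity requires the same specific discharge q through every layer.
Σ(b_i/K_i) = 1.34/6.07 + 6.89/8.25 + 8.14/2150 = 1.060 d.
q = Δh / Σ(b_i/K_i) = 7.30 / 1.060 = 6.889 m/day.
In each layer the seepage velocity is v_i = q/n_i, so the layer transit time is t_i = b_i·n_i / q:
  layer 1 (fine sand): t_1 = 1.34 × 0.18 / 6.889 = 0.03501 d
  layer 2 (medium sand): t_2 = 6.89 × 0.21 / 6.889 = 0.2100 d
  layer 3 (clean gravel): t_3 = 8.14 × 0.24 / 6.889 = 0.2836 d
Total t = Σ t_i = 0.5286 days.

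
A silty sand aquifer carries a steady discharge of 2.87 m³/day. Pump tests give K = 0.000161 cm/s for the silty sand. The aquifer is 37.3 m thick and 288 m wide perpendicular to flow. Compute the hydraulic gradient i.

0.00192

Convert K: 0.000161 cm/s × 864 = 0.1391 m/day.
Cross-sectional area A = 288 × 37.3 = 10742 m².
From Q = K·A·i, i = Q / (K·A) = 2.87 / (0.1391 × 10742) = 0.001921.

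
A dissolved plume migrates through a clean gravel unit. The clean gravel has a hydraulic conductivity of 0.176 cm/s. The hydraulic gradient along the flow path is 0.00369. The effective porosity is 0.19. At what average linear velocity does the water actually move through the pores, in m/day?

Convert K: 0.176 cm/s × 864 = 152.1 m/day.
Hydraulic gradient i = 0.00369.
Darcy flux q = K · i = 152.1 × 0.003690 = 0.5611 m/day.
Seepage velocity v = q / n_e = 0.5611 / 0.19 = 2.953 m/day.

2.95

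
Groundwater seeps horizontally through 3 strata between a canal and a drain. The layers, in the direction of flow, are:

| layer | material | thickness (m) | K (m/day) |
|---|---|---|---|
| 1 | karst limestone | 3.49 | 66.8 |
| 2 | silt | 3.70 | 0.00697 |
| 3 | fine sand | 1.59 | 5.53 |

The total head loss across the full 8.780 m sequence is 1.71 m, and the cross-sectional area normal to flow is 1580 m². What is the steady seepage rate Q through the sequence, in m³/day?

5.09

Flow is perpendicular to layering, so the layers act in series and the equivalent K is the thickness-weighted harmonic mean.
Total thickness L = 3.49 + 3.70 + 1.59 = 8.780 m.
Σ(b_i/K_i) = 3.49/66.8 + 3.70/0.00697 + 1.59/5.53 = 531.2 d.
K_eq = L / Σ(b_i/K_i) = 8.780 / 531.2 = 0.01653 m/day.
Q = K_eq · A · (Δh/L) = 0.01653 × 1580 × (1.71/8.780) = 5.086 m³/day.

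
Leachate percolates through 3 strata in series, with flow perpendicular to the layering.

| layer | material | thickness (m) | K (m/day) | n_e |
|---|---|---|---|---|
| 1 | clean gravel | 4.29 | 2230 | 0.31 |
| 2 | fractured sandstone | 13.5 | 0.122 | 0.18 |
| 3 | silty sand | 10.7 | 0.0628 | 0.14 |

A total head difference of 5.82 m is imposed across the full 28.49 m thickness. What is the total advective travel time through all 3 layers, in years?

With flow normal to the layers, continuity requires the same specific discharge q through every layer.
Σ(b_i/K_i) = 4.29/2230 + 13.5/0.122 + 10.7/0.0628 = 281.0 d.
q = Δh / Σ(b_i/K_i) = 5.82 / 281.0 = 0.02071 m/day.
In each layer the seepage velocity is v_i = q/n_i, so the layer transit time is t_i = b_i·n_i / q:
  layer 1 (clean gravel): t_1 = 4.29 × 0.31 / 0.02071 = 64.22 d
  layer 2 (fractured sandstone): t_2 = 13.5 × 0.18 / 0.02071 = 117.3 d
  layer 3 (silty sand): t_3 = 10.7 × 0.14 / 0.02071 = 72.34 d
Total t = Σ t_i = 253.9 days = 0.6951 years.

0.695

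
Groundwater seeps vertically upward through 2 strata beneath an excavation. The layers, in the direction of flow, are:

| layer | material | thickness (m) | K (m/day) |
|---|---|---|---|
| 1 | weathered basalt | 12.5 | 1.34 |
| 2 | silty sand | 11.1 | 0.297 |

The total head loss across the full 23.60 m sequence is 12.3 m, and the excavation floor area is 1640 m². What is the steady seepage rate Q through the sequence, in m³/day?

432

Flow is perpendicular to layering, so the layers act in series and the equivalent K is the thickness-weighted harmonic mean.
Total thickness L = 12.5 + 11.1 = 23.60 m.
Σ(b_i/K_i) = 12.5/1.34 + 11.1/0.297 = 46.70 d.
K_eq = L / Σ(b_i/K_i) = 23.60 / 46.70 = 0.5053 m/day.
Q = K_eq · A · (Δh/L) = 0.5053 × 1640 × (12.3/23.60) = 431.9 m³/day.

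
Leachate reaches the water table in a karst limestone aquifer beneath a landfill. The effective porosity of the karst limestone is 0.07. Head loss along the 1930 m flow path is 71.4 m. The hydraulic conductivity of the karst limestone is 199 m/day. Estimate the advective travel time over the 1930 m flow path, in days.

18.4

Hydraulic gradient i = Δh / L = 71.4 / 1930 = 0.03699.
Darcy flux q = K · i = 199.0 × 0.03699 = 7.362 m/day.
Seepage velocity v = q / n_e = 7.362 / 0.07 = 105.2 m/day.
Travel time t = L / v = 1930 / 105.2 = 18.35 days.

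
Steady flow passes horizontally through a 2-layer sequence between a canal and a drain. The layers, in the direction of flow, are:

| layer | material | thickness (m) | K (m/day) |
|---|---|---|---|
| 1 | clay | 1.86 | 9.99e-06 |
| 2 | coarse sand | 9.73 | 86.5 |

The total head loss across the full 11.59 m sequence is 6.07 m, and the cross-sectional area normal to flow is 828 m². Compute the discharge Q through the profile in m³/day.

0.0270

Flow is perpendicular to layering, so the layers act in series and the equivalent K is the thickness-weighted harmonic mean.
Total thickness L = 1.86 + 9.73 = 11.59 m.
Σ(b_i/K_i) = 1.86/9.99e-06 + 9.73/86.5 = 1.862e+05 d.
K_eq = L / Σ(b_i/K_i) = 11.59 / 1.862e+05 = 6.225e-05 m/day.
Q = K_eq · A · (Δh/L) = 6.225e-05 × 828 × (6.07/11.59) = 0.02699 m³/day.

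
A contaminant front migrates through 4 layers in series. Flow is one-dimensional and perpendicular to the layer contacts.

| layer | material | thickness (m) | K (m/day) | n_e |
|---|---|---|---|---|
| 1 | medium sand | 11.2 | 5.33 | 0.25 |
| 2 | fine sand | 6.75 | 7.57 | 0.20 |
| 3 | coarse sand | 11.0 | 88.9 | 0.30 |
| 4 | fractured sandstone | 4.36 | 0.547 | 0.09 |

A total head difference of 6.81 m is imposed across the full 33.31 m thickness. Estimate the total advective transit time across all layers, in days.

12.8

With flow normal to the layers, continuity requires the same specific discharge q through every layer.
Σ(b_i/K_i) = 11.2/5.33 + 6.75/7.57 + 11.0/88.9 + 4.36/0.547 = 11.09 d.
q = Δh / Σ(b_i/K_i) = 6.81 / 11.09 = 0.6142 m/day.
In each layer the seepage velocity is v_i = q/n_i, so the layer transit time is t_i = b_i·n_i / q:
  layer 1 (medium sand): t_1 = 11.2 × 0.25 / 0.6142 = 4.559 d
  layer 2 (fine sand): t_2 = 6.75 × 0.20 / 0.6142 = 2.198 d
  layer 3 (coarse sand): t_3 = 11.0 × 0.30 / 0.6142 = 5.373 d
  layer 4 (fractured sandstone): t_4 = 4.36 × 0.09 / 0.6142 = 0.6389 d
Total t = Σ t_i = 12.77 days.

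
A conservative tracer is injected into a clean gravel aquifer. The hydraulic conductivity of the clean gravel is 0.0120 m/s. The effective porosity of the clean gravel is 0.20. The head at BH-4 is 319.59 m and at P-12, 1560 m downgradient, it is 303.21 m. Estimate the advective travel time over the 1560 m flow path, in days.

28.7

Convert K: 0.0120 m/s × 86400 = 1037 m/day.
Hydraulic gradient i = (319.59 − 303.21) / 1560 = 16.38 / 1560 = 0.01050.
Darcy flux q = K · i = 1037 × 0.01050 = 10.89 m/day.
Seepage velocity v = q / n_e = 10.89 / 0.20 = 54.43 m/day.
Travel time t = L / v = 1560 / 54.43 = 28.66 days.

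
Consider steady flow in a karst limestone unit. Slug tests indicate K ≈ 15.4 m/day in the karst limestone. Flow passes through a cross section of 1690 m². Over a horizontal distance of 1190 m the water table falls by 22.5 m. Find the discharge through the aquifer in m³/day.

492

Hydraulic gradient i = Δh / L = 22.5 / 1190 = 0.01891.
Darcy's law: Q = K · A · i = 15.40 × 1690 × 0.01891 = 492.1 m³/day.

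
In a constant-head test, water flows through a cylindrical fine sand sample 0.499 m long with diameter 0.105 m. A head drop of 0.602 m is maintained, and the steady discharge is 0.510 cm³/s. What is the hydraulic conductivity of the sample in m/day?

Cross-sectional area A = π·(d/2)² = π × (0.105/2)² = 0.008659 m².
Convert discharge: 0.510 cm³/s = 5.100e-07 m³/s.
Darcy's law rearranged: K = Q·L / (A·Δh) = 5.100e-07 × 0.499 / (0.008659 × 0.602) = 4.882e-05 m/s = 4.218 m/day.

4.22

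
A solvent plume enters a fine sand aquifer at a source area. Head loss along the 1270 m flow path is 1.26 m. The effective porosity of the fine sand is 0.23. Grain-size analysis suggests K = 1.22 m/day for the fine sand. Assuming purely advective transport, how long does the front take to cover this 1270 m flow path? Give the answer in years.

Hydraulic gradient i = Δh / L = 1.26 / 1270 = 0.0009921.
Darcy flux q = K · i = 1.220 × 0.0009921 = 0.001210 m/day.
Seepage velocity v = q / n_e = 0.001210 / 0.23 = 0.005263 m/day.
Travel time t = L / v = 1270 / 0.005263 = 2.413e+05 days = 660.7 years.

661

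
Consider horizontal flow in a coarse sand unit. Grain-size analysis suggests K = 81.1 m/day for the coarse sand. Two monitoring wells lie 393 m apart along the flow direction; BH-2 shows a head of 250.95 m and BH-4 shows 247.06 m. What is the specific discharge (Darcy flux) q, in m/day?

0.803

Hydraulic gradient i = (250.95 − 247.06) / 393 = 3.89 / 393 = 0.009898.
Specific discharge q = K · i = 81.10 × 0.009898 = 0.8027 m/day.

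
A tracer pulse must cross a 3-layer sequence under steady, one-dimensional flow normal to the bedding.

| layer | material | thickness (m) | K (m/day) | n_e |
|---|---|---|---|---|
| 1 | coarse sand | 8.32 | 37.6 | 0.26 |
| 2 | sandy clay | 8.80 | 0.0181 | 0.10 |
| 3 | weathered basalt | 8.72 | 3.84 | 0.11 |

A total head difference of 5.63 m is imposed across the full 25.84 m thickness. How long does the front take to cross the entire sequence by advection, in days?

With flow normal to the layers, continuity requires the same specific discharge q through every layer.
Σ(b_i/K_i) = 8.32/37.6 + 8.80/0.0181 + 8.72/3.84 = 488.7 d.
q = Δh / Σ(b_i/K_i) = 5.63 / 488.7 = 0.01152 m/day.
In each layer the seepage velocity is v_i = q/n_i, so the layer transit time is t_i = b_i·n_i / q:
  layer 1 (coarse sand): t_1 = 8.32 × 0.26 / 0.01152 = 187.8 d
  layer 2 (sandy clay): t_2 = 8.80 × 0.10 / 0.01152 = 76.38 d
  layer 3 (weathered basalt): t_3 = 8.72 × 0.11 / 0.01152 = 83.26 d
Total t = Σ t_i = 347.4 days.

347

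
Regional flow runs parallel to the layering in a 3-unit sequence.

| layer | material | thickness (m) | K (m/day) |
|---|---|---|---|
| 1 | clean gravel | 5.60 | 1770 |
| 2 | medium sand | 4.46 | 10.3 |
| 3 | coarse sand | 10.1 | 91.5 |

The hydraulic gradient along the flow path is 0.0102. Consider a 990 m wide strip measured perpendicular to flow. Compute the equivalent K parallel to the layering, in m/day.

Flow is parallel to layering, so each bed carries its own Darcy discharge and the transmissivities add.
Σ(K_i·b_i) = 1770×5.60 + 10.3×4.46 + 91.5×10.1 = 10882 m²/day.
Total thickness b = 20.16 m, so K_eq = Σ(K_i·b_i)/b = 539.8 m/day.

540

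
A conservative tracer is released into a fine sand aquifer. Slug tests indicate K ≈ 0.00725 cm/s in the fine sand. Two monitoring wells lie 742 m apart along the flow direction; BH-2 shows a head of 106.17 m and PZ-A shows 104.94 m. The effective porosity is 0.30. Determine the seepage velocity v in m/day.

Convert K: 0.00725 cm/s × 864 = 6.264 m/day.
Hydraulic gradient i = (106.17 − 104.94) / 742 = 1.23 / 742 = 0.001658.
Darcy flux q = K · i = 6.264 × 0.001658 = 0.01038 m/day.
Seepage velocity v = q / n_e = 0.01038 / 0.30 = 0.03461 m/day.

0.0346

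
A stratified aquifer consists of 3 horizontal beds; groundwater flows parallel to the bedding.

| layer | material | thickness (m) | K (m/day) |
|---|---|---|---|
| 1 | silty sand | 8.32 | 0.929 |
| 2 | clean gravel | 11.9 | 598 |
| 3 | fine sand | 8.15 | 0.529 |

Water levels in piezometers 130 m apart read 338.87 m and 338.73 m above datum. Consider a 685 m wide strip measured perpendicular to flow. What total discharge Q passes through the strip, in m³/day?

Flow is parallel to layering, so each bed carries its own Darcy discharge and the transmissivities add.
Σ(K_i·b_i) = 0.929×8.32 + 598×11.9 + 0.529×8.15 = 7128 m²/day.
Hydraulic gradient i = (338.87 − 338.73) / 130 = 0.14 / 130 = 0.001077.
Q = Σ(K_i·b_i) · W · i = 7128 × 685 × 0.001077 = 5258 m³/day.

5260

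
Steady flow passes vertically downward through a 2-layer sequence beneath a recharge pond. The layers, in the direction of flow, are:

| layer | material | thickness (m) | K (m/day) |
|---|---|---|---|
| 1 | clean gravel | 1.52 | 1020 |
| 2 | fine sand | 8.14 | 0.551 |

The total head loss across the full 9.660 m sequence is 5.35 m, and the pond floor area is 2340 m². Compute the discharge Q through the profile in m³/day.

Flow is perpendicular to layering, so the layers act in series and the equivalent K is the thickness-weighted harmonic mean.
Total thickness L = 1.52 + 8.14 = 9.660 m.
Σ(b_i/K_i) = 1.52/1020 + 8.14/0.551 = 14.77 d.
K_eq = L / Σ(b_i/K_i) = 9.660 / 14.77 = 0.6538 m/day.
Q = K_eq · A · (Δh/L) = 0.6538 × 2340 × (5.35/9.660) = 847.3 m³/day.

847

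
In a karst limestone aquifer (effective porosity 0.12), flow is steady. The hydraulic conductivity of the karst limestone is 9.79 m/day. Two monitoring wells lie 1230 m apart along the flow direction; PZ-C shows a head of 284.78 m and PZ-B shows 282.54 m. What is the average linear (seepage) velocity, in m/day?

Hydraulic gradient i = (284.78 − 282.54) / 1230 = 2.24 / 1230 = 0.001821.
Darcy flux q = K · i = 9.790 × 0.001821 = 0.01783 m/day.
Seepage velocity v = q / n_e = 0.01783 / 0.12 = 0.1486 m/day.

0.149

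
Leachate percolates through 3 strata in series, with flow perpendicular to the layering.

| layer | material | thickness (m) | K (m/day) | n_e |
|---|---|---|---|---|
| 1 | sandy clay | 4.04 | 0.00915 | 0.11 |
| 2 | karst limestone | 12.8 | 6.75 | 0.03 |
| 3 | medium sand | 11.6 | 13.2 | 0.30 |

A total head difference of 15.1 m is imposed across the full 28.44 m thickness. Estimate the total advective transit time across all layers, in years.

With flow normal to the layers, continuity requires the same specific discharge q through every layer.
Σ(b_i/K_i) = 4.04/0.00915 + 12.8/6.75 + 11.6/13.2 = 444.3 d.
q = Δh / Σ(b_i/K_i) = 15.1 / 444.3 = 0.03399 m/day.
In each layer the seepage velocity is v_i = q/n_i, so the layer transit time is t_i = b_i·n_i / q:
  layer 1 (sandy clay): t_1 = 4.04 × 0.11 / 0.03399 = 13.08 d
  layer 2 (karst limestone): t_2 = 12.8 × 0.03 / 0.03399 = 11.30 d
  layer 3 (medium sand): t_3 = 11.6 × 0.30 / 0.03399 = 102.4 d
Total t = Σ t_i = 126.8 days = 0.3471 years.

0.347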